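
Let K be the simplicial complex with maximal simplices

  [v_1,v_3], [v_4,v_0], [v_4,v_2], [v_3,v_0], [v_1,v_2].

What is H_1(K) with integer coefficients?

K has 5 vertices, 5 edges.
rank ∂_1 = 4, rank ∂_2 = 0 ⇒ b_1 = 5 − 4 − 0 = 1. So H_1 = Z.

H_1 ≅ Z.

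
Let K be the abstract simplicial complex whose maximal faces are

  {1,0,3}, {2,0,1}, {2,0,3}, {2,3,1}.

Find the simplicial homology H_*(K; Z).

H_0 ≅ Z,  H_1 = 0,  H_2 ≅ Z.

Order the vertices as 0 < 1 < 2 < 3. Listing each simplex with vertices in this order, K has dimension 2 with simplices:

  0-simplices (4): [0], [1], [2], [3]
  1-simplices (6): [0,1], [0,2], [0,3], [1,2], [1,3], [2,3]
  2-simplices (4): [0,1,2], [0,1,3], [0,2,3], [1,2,3]

giving chain groups C_0 ≅ Z^4, C_1 ≅ Z^6, C_2 ≅ Z^4.

Boundary ∂_1: C_1 → C_0 maps an edge to its endpoints' difference, ∂[p,q] = q − p.
The resulting 4×6 matrix has rank 3, and its Smith normal form has invariant factors (1,1,1).

Boundary ∂_2: C_2 → C_1 sends each 2-simplex [p,q,r] to [q,r] − [p,r] + [p,q]. For instance
  ∂[0,1,2] = [1,2] − [0,2] + [0,1],
  ∂[0,1,3] = [1,3] − [0,3] + [0,1].
The 6×4 boundary matrix has rank 3 and Smith normal form diag(1,1,1).

Reading off H_k = ker ∂_k / im ∂_{k+1}:

  H_0: rank C_0 − rank ∂_1 = 4 − 3 = 1, and the invariant factors of ∂_1 are all 1, so H_0 ≅ Z.
  H_1: rank ker ∂_1 − rank ∂_2 = (6 − 3) − 3 = 0, and the invariant factors of ∂_2 are all 1, so H_1 ≅ 0.
  H_2: rank ker ∂_2 − rank ∂_3 = (4 − 3) − 0 = 1, and there is no ∂_3, so H_2 ≅ Z.

(K is a triangulation of the 2-sphere S^2.)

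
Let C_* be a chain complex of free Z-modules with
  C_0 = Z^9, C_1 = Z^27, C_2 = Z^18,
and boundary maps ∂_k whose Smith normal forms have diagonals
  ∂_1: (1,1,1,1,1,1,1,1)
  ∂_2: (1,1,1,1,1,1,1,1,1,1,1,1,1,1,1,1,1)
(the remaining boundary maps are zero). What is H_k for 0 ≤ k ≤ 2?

H_0 = Z,  H_1 = Z^2,  H_2 = Z.

H_0: b_0 = 9 − 0 − 8 = 1; torsion from ∂_1 factors > 1: none. So H_0 = Z.
H_1: b_1 = 27 − 8 − 17 = 2; torsion from ∂_2 factors > 1: none. So H_1 = Z^2.
H_2: b_2 = 18 − 17 − 0 = 1; torsion from ∂_3 factors > 1: none. So H_2 = Z.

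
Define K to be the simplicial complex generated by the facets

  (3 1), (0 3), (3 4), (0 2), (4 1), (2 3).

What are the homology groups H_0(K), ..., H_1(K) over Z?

Fix the vertex order 0 < 1 < 2 < 3 < 4 and write every simplex with vertices in increasing order. Then dim K = 1 and the simplices of K are:

  0-simplices (5): [0], [1], [2], [3], [4]
  1-simplices (6): [0,2], [0,3], [1,3], [1,4], [2,3], [3,4]

so the chain groups are C_0 ≅ Z^5, C_1 ≅ Z^6.

The boundary map ∂_1: C_1 → C_0 is given by ∂[p,q] = [q] − [p]. For instance
  ∂[2,3] = [3] − [2].
The resulting 5×6 matrix has rank 4, and its Smith normal form has invariant factors (1,1,1,1).

From H_k ≅ ker(∂_k) / im(∂_{k+1}) we obtain:

  H_0: rank C_0 − rank ∂_1 = 5 − 4 = 1, and the invariant factors of ∂_1 are all 1, so H_0 = Z.
  H_1: rank ker ∂_1 − rank ∂_2 = (6 − 4) − 0 = 2, and there is no ∂_2, so H_1 = Z^2.

As a check, the Euler characteristic is 5 − 6 = -1, which agrees with 1 − 2 = -1.
(K is a triangulation of a wedge of 2 circles.)

H_0 = Z,  H_1 = Z^2.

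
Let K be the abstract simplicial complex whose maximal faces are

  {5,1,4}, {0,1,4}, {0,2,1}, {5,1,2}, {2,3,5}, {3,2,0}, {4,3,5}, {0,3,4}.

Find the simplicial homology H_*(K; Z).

We work with the vertex ordering 0 < 1 < 2 < 3 < 4 < 5. The simplices of K, each written with vertices in increasing order, are:

  0-simplices (6): [0], [1], [2], [3], [4], [5]
  1-simplices (12): [0,1], [0,2], [0,3], [0,4], [1,2], [1,4], [1,5], [2,3], [2,5], [3,4], [3,5], [4,5]
  2-simplices (8): [0,1,2], [0,1,4], [0,2,3], [0,3,4], [1,2,5], [1,4,5], [2,3,5], [3,4,5]

Hence C_0 ≅ Z^6, C_1 ≅ Z^12, C_2 ≅ Z^8.

Boundary ∂_1: C_1 → C_0 maps an edge to its endpoints' difference, ∂[p,q] = q − p.
The 6×12 boundary matrix has rank 5 and Smith normal form diag(1,1,1,1,1).

Boundary ∂_2: C_2 → C_1 maps a triangle to the signed sum of its edges. For instance
  ∂[0,1,4] = [1,4] − [0,4] + [0,1],
  ∂[0,3,4] = [3,4] − [0,4] + [0,3].
As a 12×8 matrix over Z this has rank 7, with invariant factors (1,1,1,1,1,1,1).

Now H_k = ker ∂_k / im ∂_{k+1}, so:

  H_0: rank C_0 − rank ∂_1 = 6 − 5 = 1, and the invariant factors of ∂_1 are all 1, so H_0 ≅ Z.
  H_1: rank ker ∂_1 − rank ∂_2 = (12 − 5) − 7 = 0, and the invariant factors of ∂_2 are all 1, so H_1 ≅ 0.
  H_2: rank ker ∂_2 − rank ∂_3 = (8 − 7) − 0 = 1, and there is no ∂_3, so H_2 ≅ Z.

(K is a triangulation of the 2-sphere S^2.)

H_0 ≅ Z,  H_1 = 0,  H_2 ≅ Z.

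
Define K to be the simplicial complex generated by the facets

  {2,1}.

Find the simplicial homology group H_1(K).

We work with the vertex ordering 1 < 2. The simplices of K, each written with vertices in increasing order, are:

  0-simplices (2): [1], [2]
  1-simplices (1): [1,2]

giving chain groups C_0 ≅ Z^2, C_1 ≅ Z^1.

∂_1: C_1 → C_0 maps an edge to its endpoints' difference, ∂[p,q] = q − p.
The 2×1 boundary matrix has rank 1 and Smith normal form diag(1).

Now H_k = ker ∂_k / im ∂_{k+1}, so:

  H_1: rank ker ∂_1 − rank ∂_2 = (1 − 1) − 0 = 0, and there is no ∂_2, so H_1 ≅ 0.

H_1 = 0.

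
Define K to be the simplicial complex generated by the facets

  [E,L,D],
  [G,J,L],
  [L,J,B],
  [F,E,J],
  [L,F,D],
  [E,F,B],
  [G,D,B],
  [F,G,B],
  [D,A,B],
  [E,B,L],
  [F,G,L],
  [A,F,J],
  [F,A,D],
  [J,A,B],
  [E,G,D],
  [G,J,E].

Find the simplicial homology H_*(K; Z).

Order the vertices as A < B < D < E < F < G < J < L. Listing each simplex with vertices in this order, K has dimension 2 with simplices:

  0-simplices (8): A, B, D, E, F, G, J, L
  1-simplices (24): AB, AD, AF, AJ, BD, BE, BF, BG, BJ, BL, DE, DF, DG, DL, EF, EG, EJ, EL, FG, FJ, FL, GJ, GL, JL
  2-simplices (16): ABD, ABJ, ADF, AFJ, BDG, BEF, BEL, BFG, BJL, DEG, DEL, DFL, EFJ, EGJ, FGL, GJL

so the chain groups are C_0 ≅ Z^8, C_1 ≅ Z^24, C_2 ≅ Z^16.

Boundary ∂_1: C_1 → C_0 sends each edge [p,q] (with p < q) to q − p. For instance
  ∂JL = L − J.
As a 8×24 matrix over Z this has rank 7, with invariant factors (1,1,1,1,1,1,1).

Boundary ∂_2: C_2 → C_1 acts by ∂[p,q,r] = [q,r] − [p,r] + [p,q]. For instance
  ∂DEL = EL − DL + DE,
  ∂DFL = FL − DL + DF.
The resulting 24×16 matrix has rank 15, and its Smith normal form has invariant factors (1,1,1,1,1,1,1,1,1,1,1,1,1,1,1).

From H_k ≅ ker(∂_k) / im(∂_{k+1}) we obtain:

  H_0: rank C_0 − rank ∂_1 = 8 − 7 = 1, and the invariant factors of ∂_1 are all 1, so H_0 = Z.
  H_1: rank ker ∂_1 − rank ∂_2 = (24 − 7) − 15 = 2, and the invariant factors of ∂_2 are all 1, so H_1 = Z^2.
  H_2: rank ker ∂_2 − rank ∂_3 = (16 − 15) − 0 = 1, and there is no ∂_3, so H_2 = Z.

H_0 = Z,  H_1 = Z^2,  H_2 = Z.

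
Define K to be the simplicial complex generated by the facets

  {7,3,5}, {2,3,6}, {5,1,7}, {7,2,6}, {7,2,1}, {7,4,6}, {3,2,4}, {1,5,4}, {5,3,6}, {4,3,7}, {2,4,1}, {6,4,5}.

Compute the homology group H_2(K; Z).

H_2 = 0.

Order the vertices as 1 < 2 < 3 < 4 < 5 < 6 < 7. Listing each simplex with vertices in this order, K has dimension 2 with simplices:

  0-simplices (7): [1], [2], [3], [4], [5], [6], [7]
  1-simplices (18): [1,2], [1,4], [1,5], [1,7], [2,3], [2,4], [2,6], [2,7], [3,4], [3,5], [3,6], [3,7], [4,5], [4,6], [4,7], [5,6], [5,7], [6,7]
  2-simplices (12): [1,2,4], [1,2,7], [1,4,5], [1,5,7], [2,3,4], [2,3,6], [2,6,7], [3,4,7], [3,5,6], [3,5,7], [4,5,6], [4,6,7]

giving chain groups C_0 ≅ Z^7, C_1 ≅ Z^18, C_2 ≅ Z^12.

Boundary ∂_1: C_1 → C_0 sends each edge [p,q] (with p < q) to q − p.
The resulting 7×18 matrix has rank 6, and its Smith normal form has invariant factors (1,1,1,1,1,1).

Boundary ∂_2: C_2 → C_1 maps a triangle to the signed sum of its edges. For instance
  ∂[2,6,7] = [6,7] − [2,7] + [2,6],
  ∂[3,5,7] = [5,7] − [3,7] + [3,5].
As a 18×12 matrix over Z this has rank 12, with invariant factors (1,1,1,1,1,1,1,1,1,1,1,2).

From H_k ≅ ker(∂_k) / im(∂_{k+1}) we obtain:

  H_2: rank ker ∂_2 − rank ∂_3 = (12 − 12) − 0 = 0, and there is no ∂_3, so H_2 = 0.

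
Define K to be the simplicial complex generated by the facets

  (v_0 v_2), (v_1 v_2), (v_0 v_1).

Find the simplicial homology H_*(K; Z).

K has 3 vertices, 3 edges.
rank ∂_0 = 0, rank ∂_1 = 2 ⇒ b_0 = 3 − 0 − 2 = 1; all invariant factors of ∂_1 are 1 so no torsion. So H_0 = Z.
rank ∂_1 = 2, rank ∂_2 = 0 ⇒ b_1 = 3 − 2 − 0 = 1. So H_1 = Z.

H_0 ≅ Z,  H_1 ≅ Z.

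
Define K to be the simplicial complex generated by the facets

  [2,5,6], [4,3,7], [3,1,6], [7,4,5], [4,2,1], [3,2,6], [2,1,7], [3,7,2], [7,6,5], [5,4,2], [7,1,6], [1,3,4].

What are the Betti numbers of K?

We work with the vertex ordering 1 < 2 < 3 < 4 < 5 < 6 < 7. The simplices of K, each written with vertices in increasing order, are:

  0-simplices (7): [1], [2], [3], [4], [5], [6], [7]
  1-simplices (18): [1,2], [1,3], [1,4], [1,6], [1,7], [2,3], [2,4], [2,5], [2,6], [2,7], [3,4], [3,6], [3,7], [4,5], [4,7], [5,6], [5,7], [6,7]
  2-simplices (12): [1,2,4], [1,2,7], [1,3,4], [1,3,6], [1,6,7], [2,3,6], [2,3,7], [2,4,5], [2,5,6], [3,4,7], [4,5,7], [5,6,7]

Hence C_0 ≅ Z^7, C_1 ≅ Z^18, C_2 ≅ Z^12.

The boundary map ∂_1: C_1 → C_0 maps an edge to its endpoints' difference, ∂[p,q] = q − p. For instance
  ∂[3,7] = [7] − [3].
The resulting 7×18 matrix has rank 6, and its Smith normal form has invariant factors (1,1,1,1,1,1).

∂_2: C_2 → C_1 acts by ∂[p,q,r] = [q,r] − [p,r] + [p,q]. For instance
  ∂[1,3,4] = [3,4] − [1,4] + [1,3],
  ∂[2,5,6] = [5,6] − [2,6] + [2,5].
The 18×12 boundary matrix has rank 12 and Smith normal form diag(1,1,1,1,1,1,1,1,1,1,1,2).

Reading off H_k = ker ∂_k / im ∂_{k+1}:

  H_0: rank C_0 − rank ∂_1 = 7 − 6 = 1, and the invariant factors of ∂_1 are all 1, so H_0 = Z.
  H_1: rank ker ∂_1 − rank ∂_2 = (18 − 6) − 12 = 0, and ∂_2 has invariant factor 2 > 1, so H_1 = Z/2.
  H_2: rank ker ∂_2 − rank ∂_3 = (12 − 12) − 0 = 0, and there is no ∂_3, so H_2 = 0.

As a check, the Euler characteristic is 7 − 18 + 12 = 1, which agrees with 1 − 0 + 0 = 1.

Hence the Betti numbers are b_0 = 1, b_1 = 0, b_2 = 0.

b_0 = 1, b_1 = 0, b_2 = 0.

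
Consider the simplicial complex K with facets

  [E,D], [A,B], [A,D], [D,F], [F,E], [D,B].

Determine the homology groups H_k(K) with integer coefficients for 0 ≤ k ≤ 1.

H_0 = Z,  H_1 = Z^2.

Take the total order A < B < D < E < F on the vertex set. Then K (dimension 1) consists of the simplices:

  0-simplices (5): A, B, D, E, F
  1-simplices (6): AB, AD, BD, DE, DF, EF

so the chain groups are C_0 ≅ Z^5, C_1 ≅ Z^6.

Boundary ∂_1: C_1 → C_0 is given by ∂[p,q] = [q] − [p]. For instance
  ∂EF = F − E.
The 5×6 boundary matrix has rank 4 and Smith normal form diag(1,1,1,1).

Reading off H_k = ker ∂_k / im ∂_{k+1}:

  H_0: rank C_0 − rank ∂_1 = 5 − 4 = 1, and the invariant factors of ∂_1 are all 1, so H_0 ≅ Z.
  H_1: rank ker ∂_1 − rank ∂_2 = (6 − 4) − 0 = 2, and there is no ∂_2, so H_1 ≅ Z^2.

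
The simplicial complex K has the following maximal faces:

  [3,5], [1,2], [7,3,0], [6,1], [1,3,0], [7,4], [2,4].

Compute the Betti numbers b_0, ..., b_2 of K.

Order the vertices as 0 < 1 < 2 < 3 < 4 < 5 < 6 < 7. Listing each simplex with vertices in this order, K has dimension 2 with simplices:

  0-simplices (8): [0], [1], [2], [3], [4], [5], [6], [7]
  1-simplices (10): [0,1], [0,3], [0,7], [1,2], [1,3], [1,6], [2,4], [3,5], [3,7], [4,7]
  2-simplices (2): [0,1,3], [0,3,7]

giving chain groups C_0 ≅ Z^8, C_1 ≅ Z^10, C_2 ≅ Z^2.

∂_1: C_1 → C_0 is given by ∂[p,q] = [q] − [p]. For instance
  ∂[3,7] = [7] − [3].
This gives a 8×10 integer matrix of rank 7; reducing to Smith normal form yields diagonal entries (1,1,1,1,1,1,1).

∂_2: C_2 → C_1 sends each 2-simplex [p,q,r] to [q,r] − [p,r] + [p,q]. For instance
  ∂[0,3,7] = [3,7] − [0,7] + [0,3],
  ∂[0,1,3] = [1,3] − [0,3] + [0,1].
The resulting 10×2 matrix has rank 2, and its Smith normal form has invariant factors (1,1).

Reading off H_k = ker ∂_k / im ∂_{k+1}:

  H_0: rank C_0 − rank ∂_1 = 8 − 7 = 1, and the invariant factors of ∂_1 are all 1, so H_0 ≅ Z.
  H_1: rank ker ∂_1 − rank ∂_2 = (10 − 7) − 2 = 1, and the invariant factors of ∂_2 are all 1, so H_1 ≅ Z.
  H_2: rank ker ∂_2 − rank ∂_3 = (2 − 2) − 0 = 0, and there is no ∂_3, so H_2 ≅ 0.

Hence the Betti numbers are b_0 = 1, b_1 = 1, b_2 = 0.

b_0 = 1, b_1 = 1, b_2 = 0.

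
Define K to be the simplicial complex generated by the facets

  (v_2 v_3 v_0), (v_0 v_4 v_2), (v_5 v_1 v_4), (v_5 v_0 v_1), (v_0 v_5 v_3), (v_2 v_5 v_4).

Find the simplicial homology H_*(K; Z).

H_0 = Z,  H_1 = Z,  H_2 = 0.

Take the total order v_0 < v_1 < v_2 < v_3 < v_4 < v_5 on the vertex set. Then K (dimension 2) consists of the simplices:

  0-simplices (6): [v_0], [v_1], [v_2], [v_3], [v_4], [v_5]
  1-simplices (12): [v_0,v_1], [v_0,v_2], [v_0,v_3], [v_0,v_4], [v_0,v_5], [v_1,v_4], [v_1,v_5], [v_2,v_3], [v_2,v_4], [v_2,v_5], [v_3,v_5], [v_4,v_5]
  2-simplices (6): [v_0,v_1,v_5], [v_0,v_2,v_3], [v_0,v_2,v_4], [v_0,v_3,v_5], [v_1,v_4,v_5], [v_2,v_4,v_5]

Hence C_0 ≅ Z^6, C_1 ≅ Z^12, C_2 ≅ Z^6.

∂_1: C_1 → C_0 maps an edge to its endpoints' difference, ∂[p,q] = q − p.
This gives a 6×12 integer matrix of rank 5; reducing to Smith normal form yields diagonal entries (1,1,1,1,1).

∂_2: C_2 → C_1 sends each 2-simplex [p,q,r] to [q,r] − [p,r] + [p,q]. For instance
  ∂[v_0,v_2,v_4] = [v_2,v_4] − [v_0,v_4] + [v_0,v_2],
  ∂[v_1,v_4,v_5] = [v_4,v_5] − [v_1,v_5] + [v_1,v_4].
This gives a 12×6 integer matrix of rank 6; reducing to Smith normal form yields diagonal entries (1,1,1,1,1,1).

Now H_k = ker ∂_k / im ∂_{k+1}, so:

  H_0: rank C_0 − rank ∂_1 = 6 − 5 = 1, and the invariant factors of ∂_1 are all 1, so H_0 = Z.
  H_1: rank ker ∂_1 − rank ∂_2 = (12 − 5) − 6 = 1, and the invariant factors of ∂_2 are all 1, so H_1 = Z.
  H_2: rank ker ∂_2 − rank ∂_3 = (6 − 6) − 0 = 0, and there is no ∂_3, so H_2 = 0.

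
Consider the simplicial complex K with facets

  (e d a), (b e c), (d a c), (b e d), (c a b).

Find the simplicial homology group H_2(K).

K has 5 vertices, 10 edges, 5 triangles.
rank ∂_2 = 5, rank ∂_3 = 0 ⇒ b_2 = 5 − 5 − 0 = 0. So H_2 = 0.

H_2 ≅ 0.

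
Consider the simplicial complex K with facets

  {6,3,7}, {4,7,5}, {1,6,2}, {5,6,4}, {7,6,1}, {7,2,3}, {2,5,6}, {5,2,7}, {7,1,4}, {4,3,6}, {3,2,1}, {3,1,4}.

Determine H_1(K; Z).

H_1 = Z/2Z.

Fix the vertex order 1 < 2 < 3 < 4 < 5 < 6 < 7 and write every simplex with vertices in increasing order. Then dim K = 2 and the simplices of K are:

  0-simplices (7): [1], [2], [3], [4], [5], [6], [7]
  1-simplices (18): [1,2], [1,3], [1,4], [1,6], [1,7], [2,3], [2,5], [2,6], [2,7], [3,4], [3,6], [3,7], [4,5], [4,6], [4,7], [5,6], [5,7], [6,7]
  2-simplices (12): [1,2,3], [1,2,6], [1,3,4], [1,4,7], [1,6,7], [2,3,7], [2,5,6], [2,5,7], [3,4,6], [3,6,7], [4,5,6], [4,5,7]

Hence C_0 ≅ Z^7, C_1 ≅ Z^18, C_2 ≅ Z^12.

Boundary ∂_1: C_1 → C_0 is given by ∂[p,q] = [q] − [p]. For instance
  ∂[3,7] = [7] − [3].
The resulting 7×18 matrix has rank 6, and its Smith normal form has invariant factors (1,1,1,1,1,1).

The boundary map ∂_2: C_2 → C_1 acts by ∂[p,q,r] = [q,r] − [p,r] + [p,q]. For instance
  ∂[3,6,7] = [6,7] − [3,7] + [3,6],
  ∂[1,2,3] = [2,3] − [1,3] + [1,2].
The resulting 18×12 matrix has rank 12, and its Smith normal form has invariant factors (1,1,1,1,1,1,1,1,1,1,1,2).

Reading off H_k = ker ∂_k / im ∂_{k+1}:

  H_1: rank ker ∂_1 − rank ∂_2 = (18 − 6) − 12 = 0, and ∂_2 has invariant factor 2 > 1, so H_1 ≅ Z/2Z.

(K is a triangulation of the real projective plane RP^2.)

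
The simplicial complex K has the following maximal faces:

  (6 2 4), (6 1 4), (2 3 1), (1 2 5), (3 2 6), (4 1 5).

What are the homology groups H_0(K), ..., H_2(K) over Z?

Fix the vertex order 1 < 2 < 3 < 4 < 5 < 6 and write every simplex with vertices in increasing order. Then dim K = 2 and the simplices of K are:

  0-simplices (6): [1], [2], [3], [4], [5], [6]
  1-simplices (12): [1,2], [1,3], [1,4], [1,5], [1,6], [2,3], [2,4], [2,5], [2,6], [3,6], [4,5], [4,6]
  2-simplices (6): [1,2,3], [1,2,5], [1,4,5], [1,4,6], [2,3,6], [2,4,6]

Hence C_0 ≅ Z^6, C_1 ≅ Z^12, C_2 ≅ Z^6.

∂_1: C_1 → C_0 sends each edge [p,q] (with p < q) to q − p.
This gives a 6×12 integer matrix of rank 5; reducing to Smith normal form yields diagonal entries (1,1,1,1,1).

Boundary ∂_2: C_2 → C_1 maps a triangle to the signed sum of its edges. For instance
  ∂[1,2,5] = [2,5] − [1,5] + [1,2],
  ∂[1,4,6] = [4,6] − [1,6] + [1,4].
This gives a 12×6 integer matrix of rank 6; reducing to Smith normal form yields diagonal entries (1,1,1,1,1,1).

From H_k ≅ ker(∂_k) / im(∂_{k+1}) we obtain:

  H_0: rank C_0 − rank ∂_1 = 6 − 5 = 1, and the invariant factors of ∂_1 are all 1, so H_0 = Z.
  H_1: rank ker ∂_1 − rank ∂_2 = (12 − 5) − 6 = 1, and the invariant factors of ∂_2 are all 1, so H_1 = Z.
  H_2: rank ker ∂_2 − rank ∂_3 = (6 − 6) − 0 = 0, and there is no ∂_3, so H_2 = 0.

(K is a triangulation of the cylinder S^1 x I.)

H_0 = Z,  H_1 = Z,  H_2 = 0.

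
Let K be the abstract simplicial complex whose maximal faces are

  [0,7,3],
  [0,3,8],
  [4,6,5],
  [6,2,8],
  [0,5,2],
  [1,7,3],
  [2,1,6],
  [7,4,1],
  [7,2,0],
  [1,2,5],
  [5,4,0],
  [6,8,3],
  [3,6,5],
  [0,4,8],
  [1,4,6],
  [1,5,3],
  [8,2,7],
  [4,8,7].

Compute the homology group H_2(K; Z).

Order the vertices as 0 < 1 < 2 < 3 < 4 < 5 < 6 < 7 < 8. Listing each simplex with vertices in this order, K has dimension 2 with simplices:

  0-simplices (9): [0], [1], [2], [3], [4], [5], [6], [7], [8]
  1-simplices (27): (27 of them)
  2-simplices (18): [0,2,5], [0,2,7], [0,3,7], [0,3,8], [0,4,5], [0,4,8], [1,2,5], [1,2,6], [1,3,5], [1,3,7], [1,4,6], [1,4,7], [2,6,8], [2,7,8], [3,5,6], [3,6,8], [4,5,6], [4,7,8]

Hence C_0 ≅ Z^9, C_1 ≅ Z^27, C_2 ≅ Z^18.

Boundary ∂_1: C_1 → C_0 is given by ∂[p,q] = [q] − [p]. For instance
  ∂[1,2] = [2] − [1].
The 9×27 boundary matrix has rank 8 and Smith normal form diag(1,1,1,1,1,1,1,1).

Boundary ∂_2: C_2 → C_1 sends each 2-simplex [p,q,r] to [q,r] − [p,r] + [p,q]. For instance
  ∂[1,4,6] = [4,6] − [1,6] + [1,4],
  ∂[1,3,7] = [3,7] − [1,7] + [1,3].
The resulting 27×18 matrix has rank 18, and its Smith normal form has invariant factors (1,1,1,1,1,1,1,1,1,1,1,1,1,1,1,1,1,2).

Reading off H_k = ker ∂_k / im ∂_{k+1}:

  H_2: rank ker ∂_2 − rank ∂_3 = (18 − 18) − 0 = 0, and there is no ∂_3, so H_2 = 0.

(K is a triangulation of the Klein bottle.)

H_2 ≅ 0.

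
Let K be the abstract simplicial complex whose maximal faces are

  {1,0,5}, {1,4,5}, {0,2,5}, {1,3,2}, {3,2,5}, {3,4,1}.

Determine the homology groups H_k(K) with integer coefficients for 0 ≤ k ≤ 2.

H_0 ≅ Z,  H_1 ≅ Z,  H_2 = 0.

Order the vertices as 0 < 1 < 2 < 3 < 4 < 5. Listing each simplex with vertices in this order, K has dimension 2 with simplices:

  0-simplices (6): [0], [1], [2], [3], [4], [5]
  1-simplices (12): [0,1], [0,2], [0,5], [1,2], [1,3], [1,4], [1,5], [2,3], [2,5], [3,4], [3,5], [4,5]
  2-simplices (6): [0,1,5], [0,2,5], [1,2,3], [1,3,4], [1,4,5], [2,3,5]

giving chain groups C_0 ≅ Z^6, C_1 ≅ Z^12, C_2 ≅ Z^6.

The boundary map ∂_1: C_1 → C_0 is given by ∂[p,q] = [q] − [p]. For instance
  ∂[1,5] = [5] − [1].
As a 6×12 matrix over Z this has rank 5, with invariant factors (1,1,1,1,1).

∂_2: C_2 → C_1 sends each 2-simplex [p,q,r] to [q,r] − [p,r] + [p,q]. For instance
  ∂[1,2,3] = [2,3] − [1,3] + [1,2],
  ∂[0,1,5] = [1,5] − [0,5] + [0,1].
As a 12×6 matrix over Z this has rank 6, with invariant factors (1,1,1,1,1,1).

Reading off H_k = ker ∂_k / im ∂_{k+1}:

  H_0: rank C_0 − rank ∂_1 = 6 − 5 = 1, and the invariant factors of ∂_1 are all 1, so H_0 = Z.
  H_1: rank ker ∂_1 − rank ∂_2 = (12 − 5) − 6 = 1, and the invariant factors of ∂_2 are all 1, so H_1 = Z.
  H_2: rank ker ∂_2 − rank ∂_3 = (6 − 6) − 0 = 0, and there is no ∂_3, so H_2 = 0.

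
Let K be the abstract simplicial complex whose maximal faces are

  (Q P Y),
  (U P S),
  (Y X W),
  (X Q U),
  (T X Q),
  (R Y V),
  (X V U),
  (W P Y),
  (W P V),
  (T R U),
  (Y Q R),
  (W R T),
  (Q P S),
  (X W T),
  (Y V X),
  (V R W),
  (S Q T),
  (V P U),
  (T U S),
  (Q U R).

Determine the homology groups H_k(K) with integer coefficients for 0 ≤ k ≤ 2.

H_0 = Z,  H_1 = Z ⊕ Z_2,  H_2 = 0.

Take the total order P < Q < R < S < T < U < V < W < X < Y on the vertex set. Then K (dimension 2) consists of the simplices:

  0-simplices (10): P, Q, R, S, T, U, V, W, X, Y
  1-simplices (30): PQ, PS, PU, PV, PW, PY, QR, QS, QT, QU, QX, QY, RT, RU, RV, RW, RY, ST, SU, TU, TW, TX, UV, UX, VW, VX, VY, WX, WY, XY
  2-simplices (20): PQS, PQY, PSU, PUV, PVW, PWY, QRU, QRY, QST, QTX, QUX, RTU, RTW, RVW, RVY, STU, TWX, UVX, VXY, WXY

giving chain groups C_0 ≅ Z^10, C_1 ≅ Z^30, C_2 ≅ Z^20.

Boundary ∂_1: C_1 → C_0 is given by ∂[p,q] = [q] − [p]. For instance
  ∂TU = U − T.
This gives a 10×30 integer matrix of rank 9; reducing to Smith normal form yields diagonal entries (1,1,1,1,1,1,1,1,1).

∂_2: C_2 → C_1 acts by ∂[p,q,r] = [q,r] − [p,r] + [p,q]. For instance
  ∂QRY = RY − QY + QR,
  ∂PSU = SU − PU + PS.
The 30×20 boundary matrix has rank 20 and Smith normal form diag(1,1,1,1,1,1,1,1,1,1,1,1,1,1,1,1,1,1,1,2).

Computing H_k = (kernel of ∂_k) / (image of ∂_{k+1}):

  H_0: rank C_0 − rank ∂_1 = 10 − 9 = 1, and the invariant factors of ∂_1 are all 1, so H_0 ≅ Z.
  H_1: rank ker ∂_1 − rank ∂_2 = (30 − 9) − 20 = 1, and ∂_2 has invariant factor 2 > 1, so H_1 ≅ Z ⊕ Z_2.
  H_2: rank ker ∂_2 − rank ∂_3 = (20 − 20) − 0 = 0, and there is no ∂_3, so H_2 ≅ 0.

As a check, the Euler characteristic is 10 − 30 + 20 = 0, which agrees with 1 − 1 + 0 = 0.
(K is a triangulation of the Klein bottle.)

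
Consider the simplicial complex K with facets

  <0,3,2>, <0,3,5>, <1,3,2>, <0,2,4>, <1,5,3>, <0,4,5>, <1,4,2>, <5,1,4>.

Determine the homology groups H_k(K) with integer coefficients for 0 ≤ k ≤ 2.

Fix the vertex order 0 < 1 < 2 < 3 < 4 < 5 and write every simplex with vertices in increasing order. Then dim K = 2 and the simplices of K are:

  0-simplices (6): [0], [1], [2], [3], [4], [5]
  1-simplices (12): [0,2], [0,3], [0,4], [0,5], [1,2], [1,3], [1,4], [1,5], [2,3], [2,4], [3,5], [4,5]
  2-simplices (8): [0,2,3], [0,2,4], [0,3,5], [0,4,5], [1,2,3], [1,2,4], [1,3,5], [1,4,5]

giving chain groups C_0 ≅ Z^6, C_1 ≅ Z^12, C_2 ≅ Z^8.

The boundary map ∂_1: C_1 → C_0 maps an edge to its endpoints' difference, ∂[p,q] = q − p. For instance
  ∂[2,3] = [3] − [2].
As a 6×12 matrix over Z this has rank 5, with invariant factors (1,1,1,1,1).

Boundary ∂_2: C_2 → C_1 acts by ∂[p,q,r] = [q,r] − [p,r] + [p,q]. For instance
  ∂[1,2,4] = [2,4] − [1,4] + [1,2],
  ∂[0,2,3] = [2,3] − [0,3] + [0,2].
This gives a 12×8 integer matrix of rank 7; reducing to Smith normal form yields diagonal entries (1,1,1,1,1,1,1).

Reading off H_k = ker ∂_k / im ∂_{k+1}:

  H_0: rank C_0 − rank ∂_1 = 6 − 5 = 1, and the invariant factors of ∂_1 are all 1, so H_0 = Z.
  H_1: rank ker ∂_1 − rank ∂_2 = (12 − 5) − 7 = 0, and the invariant factors of ∂_2 are all 1, so H_1 = 0.
  H_2: rank ker ∂_2 − rank ∂_3 = (8 − 7) − 0 = 1, and there is no ∂_3, so H_2 = Z.

H_0 ≅ Z,  H_1 = 0,  H_2 ≅ Z.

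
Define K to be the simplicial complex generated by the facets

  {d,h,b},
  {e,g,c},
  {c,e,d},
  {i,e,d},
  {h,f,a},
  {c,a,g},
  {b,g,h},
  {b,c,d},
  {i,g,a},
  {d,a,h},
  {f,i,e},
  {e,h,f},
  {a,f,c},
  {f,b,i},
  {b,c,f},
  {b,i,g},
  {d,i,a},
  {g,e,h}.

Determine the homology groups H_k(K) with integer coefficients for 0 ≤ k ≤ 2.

H_0 ≅ Z,  H_1 ≅ Z^2,  H_2 ≅ Z.

We work with the vertex ordering a < b < c < d < e < f < g < h < i. The simplices of K, each written with vertices in increasing order, are:

  0-simplices (9): a, b, c, d, e, f, g, h, i
  1-simplices (27): ac, ad, af, ag, ah, ai, bc, bd, bf, bg, bh, bi, cd, ce, cf, cg, de, dh, di, ef, eg, eh, ei, fh, fi, gh, gi
  2-simplices (18): acf, acg, adh, adi, afh, agi, bcd, bcf, bdh, bfi, bgh, bgi, cde, ceg, dei, efh, efi, egh

so the chain groups are C_0 ≅ Z^9, C_1 ≅ Z^27, C_2 ≅ Z^18.

∂_1: C_1 → C_0 sends each edge [p,q] (with p < q) to q − p. For instance
  ∂gh = h − g.
The resulting 9×27 matrix has rank 8, and its Smith normal form has invariant factors (1,1,1,1,1,1,1,1).

∂_2: C_2 → C_1 maps a triangle to the signed sum of its edges. For instance
  ∂adh = dh − ah + ad,
  ∂bdh = dh − bh + bd.
The resulting 27×18 matrix has rank 17, and its Smith normal form has invariant factors (1,1,1,1,1,1,1,1,1,1,1,1,1,1,1,1,1).

Now H_k = ker ∂_k / im ∂_{k+1}, so:

  H_0: rank C_0 − rank ∂_1 = 9 − 8 = 1, and the invariant factors of ∂_1 are all 1, so H_0 ≅ Z.
  H_1: rank ker ∂_1 − rank ∂_2 = (27 − 8) − 17 = 2, and the invariant factors of ∂_2 are all 1, so H_1 ≅ Z^2.
  H_2: rank ker ∂_2 − rank ∂_3 = (18 − 17) − 0 = 1, and there is no ∂_3, so H_2 ≅ Z.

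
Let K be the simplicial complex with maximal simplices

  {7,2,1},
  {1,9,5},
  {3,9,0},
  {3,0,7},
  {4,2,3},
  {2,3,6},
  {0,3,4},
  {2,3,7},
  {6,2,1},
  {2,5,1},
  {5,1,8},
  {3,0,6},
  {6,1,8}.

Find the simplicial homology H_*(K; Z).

Fix the vertex order 0 < 1 < 2 < 3 < 4 < 5 < 6 < 7 < 8 < 9 and write every simplex with vertices in increasing order. Then dim K = 2 and the simplices of K are:

  0-simplices (10): [0], [1], [2], [3], [4], [5], [6], [7], [8], [9]
  1-simplices (23): [0,3], [0,4], [0,6], [0,7], [0,9], [1,2], [1,5], [1,6], [1,7], [1,8], [1,9], [2,3], [2,4], [2,5], [2,6], [2,7], [3,4], [3,6], [3,7], [3,9], [5,8], [5,9], [6,8]
  2-simplices (13): [0,3,4], [0,3,6], [0,3,7], [0,3,9], [1,2,5], [1,2,6], [1,2,7], [1,5,8], [1,5,9], [1,6,8], [2,3,4], [2,3,6], [2,3,7]

Hence C_0 ≅ Z^10, C_1 ≅ Z^23, C_2 ≅ Z^13.

The boundary map ∂_1: C_1 → C_0 is given by ∂[p,q] = [q] − [p]. For instance
  ∂[5,8] = [8] − [5].
This gives a 10×23 integer matrix of rank 9; reducing to Smith normal form yields diagonal entries (1,1,1,1,1,1,1,1,1).

∂_2: C_2 → C_1 acts by ∂[p,q,r] = [q,r] − [p,r] + [p,q]. For instance
  ∂[0,3,9] = [3,9] − [0,9] + [0,3],
  ∂[0,3,7] = [3,7] − [0,7] + [0,3].
As a 23×13 matrix over Z this has rank 13, with invariant factors (1,1,1,1,1,1,1,1,1,1,1,1,1).

Now H_k = ker ∂_k / im ∂_{k+1}, so:

  H_0: rank C_0 − rank ∂_1 = 10 − 9 = 1, and the invariant factors of ∂_1 are all 1, so H_0 = Z.
  H_1: rank ker ∂_1 − rank ∂_2 = (23 − 9) − 13 = 1, and the invariant factors of ∂_2 are all 1, so H_1 = Z.
  H_2: rank ker ∂_2 − rank ∂_3 = (13 − 13) − 0 = 0, and there is no ∂_3, so H_2 = 0.

H_0 ≅ Z,  H_1 ≅ Z,  H_2 = 0.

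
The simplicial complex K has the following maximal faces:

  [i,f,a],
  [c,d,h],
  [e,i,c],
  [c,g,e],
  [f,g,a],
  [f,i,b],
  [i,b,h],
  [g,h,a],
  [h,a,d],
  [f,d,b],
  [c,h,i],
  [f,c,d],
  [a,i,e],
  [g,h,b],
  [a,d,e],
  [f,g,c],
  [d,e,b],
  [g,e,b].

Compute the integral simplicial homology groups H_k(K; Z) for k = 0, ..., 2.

Fix the vertex order a < b < c < d < e < f < g < h < i and write every simplex with vertices in increasing order. Then dim K = 2 and the simplices of K are:

  0-simplices (9): a, b, c, d, e, f, g, h, i
  1-simplices (27): ad, ae, af, ag, ah, ai, bd, be, bf, bg, bh, bi, cd, ce, cf, cg, ch, ci, de, df, dh, eg, ei, fg, fi, gh, hi
  2-simplices (18): ade, adh, aei, afg, afi, agh, bde, bdf, beg, bfi, bgh, bhi, cdf, cdh, ceg, cei, cfg, chi

Hence C_0 ≅ Z^9, C_1 ≅ Z^27, C_2 ≅ Z^18.

The boundary map ∂_1: C_1 → C_0 maps an edge to its endpoints' difference, ∂[p,q] = q − p.
This gives a 9×27 integer matrix of rank 8; reducing to Smith normal form yields diagonal entries (1,1,1,1,1,1,1,1).

The boundary map ∂_2: C_2 → C_1 maps a triangle to the signed sum of its edges. For instance
  ∂adh = dh − ah + ad,
  ∂cdf = df − cf + cd.
As a 27×18 matrix over Z this has rank 17, with invariant factors (1,1,1,1,1,1,1,1,1,1,1,1,1,1,1,1,1).

Computing H_k = (kernel of ∂_k) / (image of ∂_{k+1}):

  H_0: rank C_0 − rank ∂_1 = 9 − 8 = 1, and the invariant factors of ∂_1 are all 1, so H_0 ≅ Z.
  H_1: rank ker ∂_1 − rank ∂_2 = (27 − 8) − 17 = 2, and the invariant factors of ∂_2 are all 1, so H_1 ≅ Z^2.
  H_2: rank ker ∂_2 − rank ∂_3 = (18 − 17) − 0 = 1, and there is no ∂_3, so H_2 ≅ Z.

As a check, the Euler characteristic is 9 − 27 + 18 = 0, which agrees with 1 − 2 + 1 = 0.

H_0 = Z,  H_1 = Z^2,  H_2 = Z.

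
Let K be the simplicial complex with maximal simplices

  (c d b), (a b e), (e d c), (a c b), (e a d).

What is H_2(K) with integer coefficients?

K has 5 vertices, 10 edges, 5 triangles.
rank ∂_2 = 5, rank ∂_3 = 0 ⇒ b_2 = 5 − 5 − 0 = 0. So H_2 = 0.

H_2 ≅ 0.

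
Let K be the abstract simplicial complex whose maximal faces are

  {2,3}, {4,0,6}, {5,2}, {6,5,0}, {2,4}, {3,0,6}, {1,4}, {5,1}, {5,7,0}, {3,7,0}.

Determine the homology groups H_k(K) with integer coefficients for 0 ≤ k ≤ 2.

H_0 ≅ Z,  H_1 ≅ Z^3,  H_2 = 0.

K has 8 vertices, 15 edges, 5 triangles.
rank ∂_0 = 0, rank ∂_1 = 7 ⇒ b_0 = 8 − 0 − 7 = 1; all invariant factors of ∂_1 are 1 so no torsion. So H_0 = Z.
rank ∂_1 = 7, rank ∂_2 = 5 ⇒ b_1 = 15 − 7 − 5 = 3; all invariant factors of ∂_2 are 1 so no torsion. So H_1 = Z^3.
rank ∂_2 = 5, rank ∂_3 = 0 ⇒ b_2 = 5 − 5 − 0 = 0. So H_2 = 0.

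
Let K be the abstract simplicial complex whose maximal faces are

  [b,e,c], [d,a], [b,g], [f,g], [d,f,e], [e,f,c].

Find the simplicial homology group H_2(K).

H_2 = 0.

Take the total order a < b < c < d < e < f < g on the vertex set. Then K (dimension 2) consists of the simplices:

  0-simplices (7): a, b, c, d, e, f, g
  1-simplices (10): ad, bc, be, bg, ce, cf, de, df, ef, fg
  2-simplices (3): bce, cef, def

so the chain groups are C_0 ≅ Z^7, C_1 ≅ Z^10, C_2 ≅ Z^3.

∂_1: C_1 → C_0 is given by ∂[p,q] = [q] − [p]. For instance
  ∂df = f − d.
The resulting 7×10 matrix has rank 6, and its Smith normal form has invariant factors (1,1,1,1,1,1).

The boundary map ∂_2: C_2 → C_1 maps a triangle to the signed sum of its edges. For instance
  ∂def = ef − df + de,
  ∂cef = ef − cf + ce.
As a 10×3 matrix over Z this has rank 3, with invariant factors (1,1,1).

Computing H_k = (kernel of ∂_k) / (image of ∂_{k+1}):

  H_2: rank ker ∂_2 − rank ∂_3 = (3 − 3) − 0 = 0, and there is no ∂_3, so H_2 ≅ 0.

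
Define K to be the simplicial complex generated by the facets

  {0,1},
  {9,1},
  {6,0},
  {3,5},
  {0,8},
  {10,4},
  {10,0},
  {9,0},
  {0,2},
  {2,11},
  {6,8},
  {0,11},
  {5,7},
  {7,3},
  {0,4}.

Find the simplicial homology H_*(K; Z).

Order the vertices as 0 < 1 < 2 < 3 < 4 < 5 < 6 < 7 < 8 < 9 < 10 < 11. Listing each simplex with vertices in this order, K has dimension 1 with simplices:

  0-simplices (12): [0], [1], [2], [3], [4], [5], [6], [7], [8], [9], [10], [11]
  1-simplices (15): [0,1], [0,2], [0,4], [0,6], [0,8], [0,9], [0,10], [0,11], [1,9], [2,11], [3,5], [3,7], [4,10], [5,7], [6,8]

giving chain groups C_0 ≅ Z^12, C_1 ≅ Z^15.

∂_1: C_1 → C_0 is given by ∂[p,q] = [q] − [p].
As a 12×15 matrix over Z this has rank 10, with invariant factors (1,1,1,1,1,1,1,1,1,1).

Now H_k = ker ∂_k / im ∂_{k+1}, so:

  H_0: rank C_0 − rank ∂_1 = 12 − 10 = 2, and the invariant factors of ∂_1 are all 1, so H_0 ≅ Z^2.
  H_1: rank ker ∂_1 − rank ∂_2 = (15 − 10) − 0 = 5, and there is no ∂_2, so H_1 ≅ Z^5.

(K is a triangulation of the disjoint union of a wedge of 4 circles and the circle S^1.)

H_0 = Z^2,  H_1 = Z^5.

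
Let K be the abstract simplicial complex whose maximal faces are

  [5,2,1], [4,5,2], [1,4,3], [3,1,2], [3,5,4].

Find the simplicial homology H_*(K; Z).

H_0 ≅ Z,  H_1 ≅ Z,  H_2 = 0.

K has 5 vertices, 10 edges, 5 triangles.
rank ∂_0 = 0, rank ∂_1 = 4 ⇒ b_0 = 5 − 0 − 4 = 1; all invariant factors of ∂_1 are 1 so no torsion. So H_0 = Z.
rank ∂_1 = 4, rank ∂_2 = 5 ⇒ b_1 = 10 − 4 − 5 = 1; all invariant factors of ∂_2 are 1 so no torsion. So H_1 = Z.
rank ∂_2 = 5, rank ∂_3 = 0 ⇒ b_2 = 5 − 5 − 0 = 0. So H_2 = 0.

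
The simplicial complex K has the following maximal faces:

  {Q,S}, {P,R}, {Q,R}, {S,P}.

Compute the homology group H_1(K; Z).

We work with the vertex ordering P < Q < R < S. The simplices of K, each written with vertices in increasing order, are:

  0-simplices (4): P, Q, R, S
  1-simplices (4): PR, PS, QR, QS

giving chain groups C_0 ≅ Z^4, C_1 ≅ Z^4.

∂_1: C_1 → C_0 is given by ∂[p,q] = [q] − [p].
The 4×4 boundary matrix has rank 3 and Smith normal form diag(1,1,1).

Now H_k = ker ∂_k / im ∂_{k+1}, so:

  H_1: rank ker ∂_1 − rank ∂_2 = (4 − 3) − 0 = 1, and there is no ∂_2, so H_1 ≅ Z.

H_1 = Z.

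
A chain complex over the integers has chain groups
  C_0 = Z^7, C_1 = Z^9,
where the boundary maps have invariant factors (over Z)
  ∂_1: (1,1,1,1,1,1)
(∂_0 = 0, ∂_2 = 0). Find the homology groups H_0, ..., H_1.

H_0 ≅ Z,  H_1 ≅ Z^3.

H_0: b_0 = 7 − 0 − 6 = 1; torsion from ∂_1 factors > 1: none. So H_0 ≅ Z.
H_1: b_1 = 9 − 6 − 0 = 3; torsion from ∂_2 factors > 1: none. So H_1 ≅ Z^3.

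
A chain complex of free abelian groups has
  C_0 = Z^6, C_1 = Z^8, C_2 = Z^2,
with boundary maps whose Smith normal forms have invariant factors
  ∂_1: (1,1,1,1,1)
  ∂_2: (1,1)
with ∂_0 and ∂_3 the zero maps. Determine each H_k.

H_0: b_0 = 6 − 0 − 5 = 1; torsion from ∂_1 factors > 1: none. So H_0 = Z.
H_1: b_1 = 8 − 5 − 2 = 1; torsion from ∂_2 factors > 1: none. So H_1 = Z.
H_2: b_2 = 2 − 2 − 0 = 0; torsion from ∂_3 factors > 1: none. So H_2 = 0.

H_0 = Z,  H_1 = Z,  H_2 = 0.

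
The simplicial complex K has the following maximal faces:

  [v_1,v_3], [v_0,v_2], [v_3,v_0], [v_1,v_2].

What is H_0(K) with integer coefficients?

Order the vertices as v_0 < v_1 < v_2 < v_3. Listing each simplex with vertices in this order, K has dimension 1 with simplices:

  0-simplices (4): [v_0], [v_1], [v_2], [v_3]
  1-simplices (4): [v_0,v_2], [v_0,v_3], [v_1,v_2], [v_1,v_3]

so the chain groups are C_0 ≅ Z^4, C_1 ≅ Z^4.

Boundary ∂_1: C_1 → C_0 maps an edge to its endpoints' difference, ∂[p,q] = q − p.
The 4×4 boundary matrix has rank 3 and Smith normal form diag(1,1,1).

Computing H_k = (kernel of ∂_k) / (image of ∂_{k+1}):

  H_0: rank C_0 − rank ∂_1 = 4 − 3 = 1, and the invariant factors of ∂_1 are all 1, so H_0 = Z.

H_0 = Z.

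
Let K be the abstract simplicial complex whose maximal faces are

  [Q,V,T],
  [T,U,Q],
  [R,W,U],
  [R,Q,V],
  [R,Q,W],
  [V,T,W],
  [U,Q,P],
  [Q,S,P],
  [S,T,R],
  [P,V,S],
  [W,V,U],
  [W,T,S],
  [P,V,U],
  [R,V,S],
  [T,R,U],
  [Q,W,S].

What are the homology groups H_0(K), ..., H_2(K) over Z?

Take the total order P < Q < R < S < T < U < V < W on the vertex set. Then K (dimension 2) consists of the simplices:

  0-simplices (8): P, Q, R, S, T, U, V, W
  1-simplices (24): PQ, PS, PU, PV, QR, QS, QT, QU, QV, QW, RS, RT, RU, RV, RW, ST, SV, SW, TU, TV, TW, UV, UW, VW
  2-simplices (16): PQS, PQU, PSV, PUV, QRV, QRW, QSW, QTU, QTV, RST, RSV, RTU, RUW, STW, TVW, UVW

so the chain groups are C_0 ≅ Z^8, C_1 ≅ Z^24, C_2 ≅ Z^16.

The boundary map ∂_1: C_1 → C_0 sends each edge [p,q] (with p < q) to q − p.
This gives a 8×24 integer matrix of rank 7; reducing to Smith normal form yields diagonal entries (1,1,1,1,1,1,1).

The boundary map ∂_2: C_2 → C_1 sends each 2-simplex [p,q,r] to [q,r] − [p,r] + [p,q]. For instance
  ∂PQS = QS − PS + PQ,
  ∂STW = TW − SW + ST.
As a 24×16 matrix over Z this has rank 15, with invariant factors (1,1,1,1,1,1,1,1,1,1,1,1,1,1,1).

Reading off H_k = ker ∂_k / im ∂_{k+1}:

  H_0: rank C_0 − rank ∂_1 = 8 − 7 = 1, and the invariant factors of ∂_1 are all 1, so H_0 ≅ Z.
  H_1: rank ker ∂_1 − rank ∂_2 = (24 − 7) − 15 = 2, and the invariant factors of ∂_2 are all 1, so H_1 ≅ Z^2.
  H_2: rank ker ∂_2 − rank ∂_3 = (16 − 15) − 0 = 1, and there is no ∂_3, so H_2 ≅ Z.

As a check, the Euler characteristic is 8 − 24 + 16 = 0, which agrees with 1 − 2 + 1 = 0.

H_0 = Z,  H_1 = Z^2,  H_2 = Z.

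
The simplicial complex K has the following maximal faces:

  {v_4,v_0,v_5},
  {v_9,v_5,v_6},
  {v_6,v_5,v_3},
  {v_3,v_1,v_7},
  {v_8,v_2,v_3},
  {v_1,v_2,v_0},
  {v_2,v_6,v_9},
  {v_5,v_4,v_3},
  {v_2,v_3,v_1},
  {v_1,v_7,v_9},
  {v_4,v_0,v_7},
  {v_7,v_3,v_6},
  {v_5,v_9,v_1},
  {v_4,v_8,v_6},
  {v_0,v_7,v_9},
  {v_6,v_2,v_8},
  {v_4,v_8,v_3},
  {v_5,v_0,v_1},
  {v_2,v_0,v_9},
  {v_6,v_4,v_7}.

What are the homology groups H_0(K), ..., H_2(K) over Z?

Fix the vertex order v_0 < v_1 < v_2 < v_3 < v_4 < v_5 < v_6 < v_7 < v_8 < v_9 and write every simplex with vertices in increasing order. Then dim K = 2 and the simplices of K are:

  0-simplices (10): [v_0], [v_1], [v_2], [v_3], [v_4], [v_5], [v_6], [v_7], [v_8], [v_9]
  1-simplices (30): (30 of them)
  2-simplices (20): (20 of them)

giving chain groups C_0 ≅ Z^10, C_1 ≅ Z^30, C_2 ≅ Z^20.

∂_1: C_1 → C_0 sends each edge [p,q] (with p < q) to q − p. For instance
  ∂[v_5,v_9] = [v_9] − [v_5].
As a 10×30 matrix over Z this has rank 9, with invariant factors (1,1,1,1,1,1,1,1,1).

∂_2: C_2 → C_1 maps a triangle to the signed sum of its edges. For instance
  ∂[v_3,v_4,v_5] = [v_4,v_5] − [v_3,v_5] + [v_3,v_4],
  ∂[v_1,v_2,v_3] = [v_2,v_3] − [v_1,v_3] + [v_1,v_2].
The 30×20 boundary matrix has rank 20 and Smith normal form diag(1,1,1,1,1,1,1,1,1,1,1,1,1,1,1,1,1,1,1,2).

Reading off H_k = ker ∂_k / im ∂_{k+1}:

  H_0: rank C_0 − rank ∂_1 = 10 − 9 = 1, and the invariant factors of ∂_1 are all 1, so H_0 = Z.
  H_1: rank ker ∂_1 − rank ∂_2 = (30 − 9) − 20 = 1, and ∂_2 has invariant factor 2 > 1, so H_1 = Z ⊕ Z_2.
  H_2: rank ker ∂_2 − rank ∂_3 = (20 − 20) − 0 = 0, and there is no ∂_3, so H_2 = 0.

(K is a triangulation of the Klein bottle.)

H_0 ≅ Z,  H_1 ≅ Z ⊕ Z_2,  H_2 = 0.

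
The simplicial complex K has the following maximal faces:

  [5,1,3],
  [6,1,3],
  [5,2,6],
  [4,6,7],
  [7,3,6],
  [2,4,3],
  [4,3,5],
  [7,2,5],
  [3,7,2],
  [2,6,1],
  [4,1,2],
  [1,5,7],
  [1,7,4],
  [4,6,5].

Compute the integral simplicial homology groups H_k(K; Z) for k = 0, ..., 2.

K has 7 vertices, 21 edges, 14 triangles.
rank ∂_0 = 0, rank ∂_1 = 6 ⇒ b_0 = 7 − 0 − 6 = 1; all invariant factors of ∂_1 are 1 so no torsion. So H_0 = Z.
rank ∂_1 = 6, rank ∂_2 = 13 ⇒ b_1 = 21 − 6 − 13 = 2; all invariant factors of ∂_2 are 1 so no torsion. So H_1 = Z^2.
rank ∂_2 = 13, rank ∂_3 = 0 ⇒ b_2 = 14 − 13 − 0 = 1. So H_2 = Z.

H_0 ≅ Z,  H_1 ≅ Z^2,  H_2 ≅ Z.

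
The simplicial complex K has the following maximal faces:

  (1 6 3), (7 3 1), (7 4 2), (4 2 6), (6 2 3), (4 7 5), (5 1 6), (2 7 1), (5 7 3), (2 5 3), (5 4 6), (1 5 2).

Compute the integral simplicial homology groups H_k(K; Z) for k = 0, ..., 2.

K has 7 vertices, 18 edges, 12 triangles.
rank ∂_0 = 0, rank ∂_1 = 6 ⇒ b_0 = 7 − 0 − 6 = 1; all invariant factors of ∂_1 are 1 so no torsion. So H_0 = Z.
rank ∂_1 = 6, rank ∂_2 = 12 ⇒ b_1 = 18 − 6 − 12 = 0; ∂_2 has invariant factor(s) [2] giving torsion. So H_1 = Z/2.
rank ∂_2 = 12, rank ∂_3 = 0 ⇒ b_2 = 12 − 12 − 0 = 0. So H_2 = 0.

H_0 ≅ Z,  H_1 ≅ Z/2,  H_2 = 0.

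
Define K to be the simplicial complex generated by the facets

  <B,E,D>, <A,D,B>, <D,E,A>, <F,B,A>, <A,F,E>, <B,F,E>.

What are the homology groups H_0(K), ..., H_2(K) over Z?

H_0 = Z,  H_1 = 0,  H_2 = Z.

Order the vertices as A < B < D < E < F. Listing each simplex with vertices in this order, K has dimension 2 with simplices:

  0-simplices (5): A, B, D, E, F
  1-simplices (9): AB, AD, AE, AF, BD, BE, BF, DE, EF
  2-simplices (6): ABD, ABF, ADE, AEF, BDE, BEF

so the chain groups are C_0 ≅ Z^5, C_1 ≅ Z^9, C_2 ≅ Z^6.

∂_1: C_1 → C_0 sends each edge [p,q] (with p < q) to q − p. For instance
  ∂AB = B − A.
The resulting 5×9 matrix has rank 4, and its Smith normal form has invariant factors (1,1,1,1).

Boundary ∂_2: C_2 → C_1 sends each 2-simplex [p,q,r] to [q,r] − [p,r] + [p,q]. For instance
  ∂AEF = EF − AF + AE,
  ∂ABD = BD − AD + AB.
The resulting 9×6 matrix has rank 5, and its Smith normal form has invariant factors (1,1,1,1,1).

Reading off H_k = ker ∂_k / im ∂_{k+1}:

  H_0: rank C_0 − rank ∂_1 = 5 − 4 = 1, and the invariant factors of ∂_1 are all 1, so H_0 ≅ Z.
  H_1: rank ker ∂_1 − rank ∂_2 = (9 − 4) − 5 = 0, and the invariant factors of ∂_2 are all 1, so H_1 ≅ 0.
  H_2: rank ker ∂_2 − rank ∂_3 = (6 − 5) − 0 = 1, and there is no ∂_3, so H_2 ≅ Z.

As a check, the Euler characteristic is 5 − 9 + 6 = 2, which agrees with 1 − 0 + 1 = 2.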